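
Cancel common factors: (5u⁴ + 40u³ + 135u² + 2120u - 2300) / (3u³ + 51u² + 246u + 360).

(5u³ - 10u² + 235u - 230)/(3u² + 21u + 36)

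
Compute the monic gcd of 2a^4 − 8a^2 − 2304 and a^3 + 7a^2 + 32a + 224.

a^2 + 32

Repeated division with remainder:
  2a^4 − 8a^2 − 2304 = (2a − 14)(a^3 + 7a^2 + 32a + 224) + (26a^2 + 832)
  a^3 + 7a^2 + 32a + 224 = ((1/26)a + 7/26)(26a^2 + 832) + (0)
Last nonzero remainder: 26a^2 + 832. Dividing through by 26 gives the monic gcd a^2 + 32.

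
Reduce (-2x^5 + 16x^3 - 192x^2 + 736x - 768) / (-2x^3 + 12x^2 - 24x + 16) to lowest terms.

(x^3 + 4x^2 + 4x + 96)/(x - 2)

Apply the Euclidean algorithm:
  -2x^5 + 16x^3 - 192x^2 + 736x - 768 = (x^2 + 6x + 16)(-2x^3 + 12x^2 - 24x + 16) + (-256x^2 + 1024x - 1024)
  -2x^3 + 12x^2 - 24x + 16 = ((1/128)x - 1/64)(-256x^2 + 1024x - 1024) + (0)
Last nonzero remainder: -256x^2 + 1024x - 1024. Dividing through by -256 gives the monic gcd x^2 - 4x + 4.
Cancel x^2 - 4x + 4 from numerator and denominator to get the reduced form.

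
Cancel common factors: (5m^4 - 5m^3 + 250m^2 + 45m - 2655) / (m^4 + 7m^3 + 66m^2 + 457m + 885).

Euclidean algorithm in ℚ[m]:
  5m^4 - 5m^3 + 250m^2 + 45m - 2655 = (5)(m^4 + 7m^3 + 66m^2 + 457m + 885) + (-40m^3 - 80m^2 - 2240m - 7080)
  m^4 + 7m^3 + 66m^2 + 457m + 885 = (-(1/40)m - 1/8)(-40m^3 - 80m^2 - 2240m - 7080) + (0)
Last nonzero remainder: -40m^3 - 80m^2 - 2240m - 7080. Dividing through by -40 gives the monic gcd m^3 + 2m^2 + 56m + 177.
Cancel m^3 + 2m^2 + 56m + 177 from numerator and denominator to get the reduced form.

(5m - 15)/(m + 5)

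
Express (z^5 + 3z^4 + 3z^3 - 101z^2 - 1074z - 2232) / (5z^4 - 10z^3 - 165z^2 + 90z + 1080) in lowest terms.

Apply the Euclidean algorithm:
  z^5 + 3z^4 + 3z^3 - 101z^2 - 1074z - 2232 = ((1/5)z + 1)(5z^4 - 10z^3 - 165z^2 + 90z + 1080) + (46z^3 + 46z^2 - 1380z - 3312)
  5z^4 - 10z^3 - 165z^2 + 90z + 1080 = ((5/46)z - 15/46)(46z^3 + 46z^2 - 1380z - 3312) + (0)
Last nonzero remainder: 46z^3 + 46z^2 - 1380z - 3312. Dividing through by 46 gives the monic gcd z^3 + z^2 - 30z - 72.
Cancel z^3 + z^2 - 30z - 72 from numerator and denominator to get the reduced form.

(z^2 + 2z + 31)/(5z - 15)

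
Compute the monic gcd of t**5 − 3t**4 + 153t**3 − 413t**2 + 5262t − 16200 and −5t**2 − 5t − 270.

t**2 + t + 54

Apply the Euclidean algorithm:
  t**5 − 3t**4 + 153t**3 − 413t**2 + 5262t − 16200 = (−(1/5)t**3 + (4/5)t**2 − (103/5)t + 60)(−5t**2 − 5t − 270) + (0)
Last nonzero remainder: −5t**2 − 5t − 270. Dividing through by −5 gives the monic gcd t**2 + t + 54.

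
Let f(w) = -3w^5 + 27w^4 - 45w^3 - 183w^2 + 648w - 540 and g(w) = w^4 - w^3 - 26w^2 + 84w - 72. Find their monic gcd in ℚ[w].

Apply the Euclidean algorithm:
  -3w^5 + 27w^4 - 45w^3 - 183w^2 + 648w - 540 = (-3w + 24)(w^4 - w^3 - 26w^2 + 84w - 72) + (-99w^3 + 693w^2 - 1584w + 1188)
  w^4 - w^3 - 26w^2 + 84w - 72 = (-(1/99)w - 2/33)(-99w^3 + 693w^2 - 1584w + 1188) + (0)
Last nonzero remainder: -99w^3 + 693w^2 - 1584w + 1188. Dividing through by -99 gives the monic gcd w^3 - 7w^2 + 16w - 12.

w^3 - 7w^2 + 16w - 12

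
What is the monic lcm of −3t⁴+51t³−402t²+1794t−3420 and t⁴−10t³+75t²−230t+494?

By polynomial division,
  −3t⁴+51t³−402t²+1794t−3420 = (−3)(t⁴−10t³+75t²−230t+494) + (21t³−177t²+1104t−1938)
  t⁴−10t³+75t²−230t+494 = ((1/21)t−11/147)(21t³−177t²+1104t−1938) + ((450/49)t²−(2700/49)t+17100/49)
  21t³−177t²+1104t−1938 = ((343/150)t−833/150)((450/49)t²−(2700/49)t+17100/49) + (0)
Last nonzero remainder: (450/49)t²−(2700/49)t+17100/49. Dividing through by 450/49 gives the monic gcd t²−6t+38.
Then lcm(f, g) = f·g / gcd(f, g); expanding and making the result monic gives the answer.

t⁶−21t⁵+215t⁴−1355t³+5274t²−12334t+14820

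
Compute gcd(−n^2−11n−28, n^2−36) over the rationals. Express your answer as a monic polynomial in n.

1

By polynomial division,
  −n^2−11n−28 = (−1)(n^2−36) + (−11n−64)
  n^2−36 = (−(1/11)n+64/121)(−11n−64) + (−260/121)
  −11n−64 = ((1331/260)n+1936/65)(−260/121) + (0)
The last nonzero remainder is the constant −260/121, so the polynomials are coprime and gcd = 1.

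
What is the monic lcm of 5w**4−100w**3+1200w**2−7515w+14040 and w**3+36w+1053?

w**5−11w**4+60w**3+657w**2−10719w+25272

Repeated division with remainder:
  5w**4−100w**3+1200w**2−7515w+14040 = (5w−100)(w**3+36w+1053) + (1020w**2−9180w+119340)
  w**3+36w+1053 = ((1/1020)w+3/340)(1020w**2−9180w+119340) + (0)
Last nonzero remainder: 1020w**2−9180w+119340. Dividing through by 1020 gives the monic gcd w**2−9w+117.
Then lcm(f, g) = f·g / gcd(f, g); expanding and making the result monic gives the answer.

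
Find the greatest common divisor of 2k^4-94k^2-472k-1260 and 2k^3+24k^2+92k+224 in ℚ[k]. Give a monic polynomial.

k^2+4k+14

Euclidean algorithm in ℚ[k]:
  2k^4-94k^2-472k-1260 = (k-12)(2k^3+24k^2+92k+224) + (102k^2+408k+1428)
  2k^3+24k^2+92k+224 = ((1/51)k+8/51)(102k^2+408k+1428) + (0)
Last nonzero remainder: 102k^2+408k+1428. Dividing through by 102 gives the monic gcd k^2+4k+14.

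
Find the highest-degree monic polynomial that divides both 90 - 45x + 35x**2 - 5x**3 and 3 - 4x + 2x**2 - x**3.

Repeated division with remainder:
  -5x**3 + 35x**2 - 45x + 90 = (5)(-x**3 + 2x**2 - 4x + 3) + (25x**2 - 25x + 75)
  -x**3 + 2x**2 - 4x + 3 = (-(1/25)x + 1/25)(25x**2 - 25x + 75) + (0)
Last nonzero remainder: 25x**2 - 25x + 75. Dividing through by 25 gives the monic gcd x**2 - x + 3.

3 - x + x**2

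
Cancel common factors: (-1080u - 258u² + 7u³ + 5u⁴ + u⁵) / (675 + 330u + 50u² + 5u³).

Euclidean algorithm in ℚ[u]:
  u⁵ + 5u⁴ + 7u³ - 258u² - 1080u = ((1/5)u² - u - 9/5)(5u³ + 50u² + 330u + 675) + (27u² + 189u + 1215)
  5u³ + 50u² + 330u + 675 = ((5/27)u + 5/9)(27u² + 189u + 1215) + (0)
Last nonzero remainder: 27u² + 189u + 1215. Dividing through by 27 gives the monic gcd u² + 7u + 45.
Cancel u² + 7u + 45 from numerator and denominator to get the reduced form.

(-24u - 2u² + u³)/(15 + 5u)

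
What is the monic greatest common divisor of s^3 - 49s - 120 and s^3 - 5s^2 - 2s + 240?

s + 5

Repeated division with remainder:
  s^3 - 49s - 120 = (s^3 - 5s^2 - 2s + 240) + (5s^2 - 47s - 360)
  s^3 - 5s^2 - 2s + 240 = ((1/5)s + 22/25)(5s^2 - 47s - 360) + ((2784/25)s + 2784/5)
  5s^2 - 47s - 360 = ((125/2784)s - 75/116)((2784/25)s + 2784/5) + (0)
Last nonzero remainder: (2784/25)s + 2784/5. Dividing through by 2784/25 gives the monic gcd s + 5.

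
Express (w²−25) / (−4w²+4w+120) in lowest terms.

(−w+5)/(4w−24)

By polynomial division,
  w²−25 = (−1/4)(−4w²+4w+120) + (w+5)
  −4w²+4w+120 = (−4w+24)(w+5) + (0)
The last nonzero remainder w+5 is already monic.
Cancel w+5 from numerator and denominator to get the reduced form.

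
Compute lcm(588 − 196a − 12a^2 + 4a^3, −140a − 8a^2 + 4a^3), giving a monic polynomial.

735a − 98a^2 − 64a^3 + 2a^4 + a^5

By polynomial division,
  4a^3 − 12a^2 − 196a + 588 = (4a^3 − 8a^2 − 140a) + (−4a^2 − 56a + 588)
  4a^3 − 8a^2 − 140a = (−a + 16)(−4a^2 − 56a + 588) + (1344a − 9408)
  −4a^2 − 56a + 588 = (−(1/336)a − 1/16)(1344a − 9408) + (0)
Last nonzero remainder: 1344a − 9408. Dividing through by 1344 gives the monic gcd a − 7.
Then lcm(f, g) = f·g / gcd(f, g); expanding and making the result monic gives the answer.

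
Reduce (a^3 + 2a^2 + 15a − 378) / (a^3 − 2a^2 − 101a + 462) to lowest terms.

Repeated division with remainder:
  a^3 + 2a^2 + 15a − 378 = (a^3 − 2a^2 − 101a + 462) + (4a^2 + 116a − 840)
  a^3 − 2a^2 − 101a + 462 = ((1/4)a − 31/4)(4a^2 + 116a − 840) + (1008a − 6048)
  4a^2 + 116a − 840 = ((1/252)a + 5/36)(1008a − 6048) + (0)
Last nonzero remainder: 1008a − 6048. Dividing through by 1008 gives the monic gcd a − 6.
Cancel a − 6 from numerator and denominator to get the reduced form.

(a^2 + 8a + 63)/(a^2 + 4a − 77)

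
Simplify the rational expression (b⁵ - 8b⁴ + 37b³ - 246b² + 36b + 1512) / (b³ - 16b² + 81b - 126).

By polynomial division,
  b⁵ - 8b⁴ + 37b³ - 246b² + 36b + 1512 = (b² + 8b + 84)(b³ - 16b² + 81b - 126) + (576b² - 5760b + 12096)
  b³ - 16b² + 81b - 126 = ((1/576)b - 1/96)(576b² - 5760b + 12096) + (0)
Last nonzero remainder: 576b² - 5760b + 12096. Dividing through by 576 gives the monic gcd b² - 10b + 21.
Cancel b² - 10b + 21 from numerator and denominator to get the reduced form.

(b³ + 2b² + 36b + 72)/(b - 6)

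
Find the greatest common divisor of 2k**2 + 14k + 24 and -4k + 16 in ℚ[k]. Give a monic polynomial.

1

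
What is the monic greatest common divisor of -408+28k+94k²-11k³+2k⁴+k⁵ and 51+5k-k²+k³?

Euclidean algorithm in ℚ[k]:
  k⁵+2k⁴-11k³+94k²+28k-408 = (k²+3k-13)(k³-k²+5k+51) + (15k²-60k+255)
  k³-k²+5k+51 = ((1/15)k+1/5)(15k²-60k+255) + (0)
Last nonzero remainder: 15k²-60k+255. Dividing through by 15 gives the monic gcd k²-4k+17.

17-4k+k²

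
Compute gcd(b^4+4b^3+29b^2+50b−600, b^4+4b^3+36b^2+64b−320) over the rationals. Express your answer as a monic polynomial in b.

b^2+2b+40

Repeated division with remainder:
  b^4+4b^3+29b^2+50b−600 = (b^4+4b^3+36b^2+64b−320) + (−7b^2−14b−280)
  b^4+4b^3+36b^2+64b−320 = (−(1/7)b^2−(2/7)b+8/7)(−7b^2−14b−280) + (0)
Last nonzero remainder: −7b^2−14b−280. Dividing through by −7 gives the monic gcd b^2+2b+40.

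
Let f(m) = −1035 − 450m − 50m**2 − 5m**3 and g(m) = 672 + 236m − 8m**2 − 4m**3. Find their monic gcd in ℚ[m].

By polynomial division,
  −5m**3 − 50m**2 − 450m − 1035 = (5/4)(−4m**3 − 8m**2 + 236m + 672) + (−40m**2 − 745m − 1875)
  −4m**3 − 8m**2 + 236m + 672 = ((1/10)m − 133/80)(−40m**2 − 745m − 1875) + (−(13041/16)m − 39123/16)
  −40m**2 − 745m − 1875 = ((640/13041)m + 10000/13041)(−(13041/16)m − 39123/16) + (0)
Last nonzero remainder: −(13041/16)m − 39123/16. Dividing through by −13041/16 gives the monic gcd m + 3.

3 + m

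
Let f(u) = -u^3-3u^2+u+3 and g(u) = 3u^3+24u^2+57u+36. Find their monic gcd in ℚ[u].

u^2+4u+3

Repeated division with remainder:
  -u^3-3u^2+u+3 = (-1/3)(3u^3+24u^2+57u+36) + (5u^2+20u+15)
  3u^3+24u^2+57u+36 = ((3/5)u+12/5)(5u^2+20u+15) + (0)
Last nonzero remainder: 5u^2+20u+15. Dividing through by 5 gives the monic gcd u^2+4u+3.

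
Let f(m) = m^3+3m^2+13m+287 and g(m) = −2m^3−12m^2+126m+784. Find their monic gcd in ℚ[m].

m+7

By polynomial division,
  m^3+3m^2+13m+287 = (−1/2)(−2m^3−12m^2+126m+784) + (−3m^2+76m+679)
  −2m^3−12m^2+126m+784 = ((2/3)m+188/9)(−3m^2+76m+679) + (−(17228/9)m−120596/9)
  −3m^2+76m+679 = ((27/17228)m−873/17228)(−(17228/9)m−120596/9) + (0)
Last nonzero remainder: −(17228/9)m−120596/9. Dividing through by −17228/9 gives the monic gcd m+7.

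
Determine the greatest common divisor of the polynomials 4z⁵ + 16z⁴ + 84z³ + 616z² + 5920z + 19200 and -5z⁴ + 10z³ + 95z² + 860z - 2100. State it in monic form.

z² + 7z + 30

By polynomial division,
  4z⁵ + 16z⁴ + 84z³ + 616z² + 5920z + 19200 = (-(4/5)z - 24/5)(-5z⁴ + 10z³ + 95z² + 860z - 2100) + (208z³ + 1760z² + 8368z + 9120)
  -5z⁴ + 10z³ + 95z² + 860z - 2100 = (-(5/208)z + 85/338)(208z³ + 1760z² + 8368z + 9120) + (-(24750/169)z² - (173250/169)z - 742500/169)
  208z³ + 1760z² + 8368z + 9120 = (-(17576/12375)z - 25688/12375)(-(24750/169)z² - (173250/169)z - 742500/169) + (0)
Last nonzero remainder: -(24750/169)z² - (173250/169)z - 742500/169. Dividing through by -24750/169 gives the monic gcd z² + 7z + 30.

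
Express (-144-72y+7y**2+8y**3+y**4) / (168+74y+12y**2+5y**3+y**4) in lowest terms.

By polynomial division,
  y**4+8y**3+7y**2-72y-144 = (y**4+5y**3+12y**2+74y+168) + (3y**3-5y**2-146y-312)
  y**4+5y**3+12y**2+74y+168 = ((1/3)y+20/9)(3y**3-5y**2-146y-312) + ((646/9)y**2+(4522/9)y+2584/3)
  3y**3-5y**2-146y-312 = ((27/646)y-117/323)((646/9)y**2+(4522/9)y+2584/3) + (0)
Last nonzero remainder: (646/9)y**2+(4522/9)y+2584/3. Dividing through by 646/9 gives the monic gcd y**2+7y+12.
Cancel y**2+7y+12 from numerator and denominator to get the reduced form.

(-12+y+y**2)/(14-2y+y**2)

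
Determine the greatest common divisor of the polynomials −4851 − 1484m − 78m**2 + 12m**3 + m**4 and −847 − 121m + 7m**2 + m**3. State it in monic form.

−77 − 4m + m**2

Apply the Euclidean algorithm:
  m**4 + 12m**3 − 78m**2 − 1484m − 4851 = (m + 5)(m**3 + 7m**2 − 121m − 847) + (8m**2 − 32m − 616)
  m**3 + 7m**2 − 121m − 847 = ((1/8)m + 11/8)(8m**2 − 32m − 616) + (0)
Last nonzero remainder: 8m**2 − 32m − 616. Dividing through by 8 gives the monic gcd m**2 − 4m − 77.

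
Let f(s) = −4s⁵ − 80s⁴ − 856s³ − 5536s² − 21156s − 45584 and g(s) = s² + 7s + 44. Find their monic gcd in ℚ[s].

s² + 7s + 44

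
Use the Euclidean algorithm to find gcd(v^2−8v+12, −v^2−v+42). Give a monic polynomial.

v−6

Apply the Euclidean algorithm:
  v^2−8v+12 = (−1)(−v^2−v+42) + (−9v+54)
  −v^2−v+42 = ((1/9)v+7/9)(−9v+54) + (0)
Last nonzero remainder: −9v+54. Dividing through by −9 gives the monic gcd v−6.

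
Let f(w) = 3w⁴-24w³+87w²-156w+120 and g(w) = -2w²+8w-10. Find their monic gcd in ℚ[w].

w²-4w+5

Repeated division with remainder:
  3w⁴-24w³+87w²-156w+120 = (-(3/2)w²+6w-12)(-2w²+8w-10) + (0)
Last nonzero remainder: -2w²+8w-10. Dividing through by -2 gives the monic gcd w²-4w+5.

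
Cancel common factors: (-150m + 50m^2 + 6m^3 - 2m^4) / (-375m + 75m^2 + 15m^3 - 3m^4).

(-6 + 2m)/(-15 + 3m)

By polynomial division,
  -2m^4 + 6m^3 + 50m^2 - 150m = (2/3)(-3m^4 + 15m^3 + 75m^2 - 375m) + (-4m^3 + 100m)
  -3m^4 + 15m^3 + 75m^2 - 375m = ((3/4)m - 15/4)(-4m^3 + 100m) + (0)
Last nonzero remainder: -4m^3 + 100m. Dividing through by -4 gives the monic gcd m^3 - 25m.
Cancel m^3 - 25m from numerator and denominator to get the reduced form.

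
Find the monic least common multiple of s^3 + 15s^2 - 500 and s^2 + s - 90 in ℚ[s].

Euclidean algorithm in ℚ[s]:
  s^3 + 15s^2 - 500 = (s + 14)(s^2 + s - 90) + (76s + 760)
  s^2 + s - 90 = ((1/76)s - 9/76)(76s + 760) + (0)
Last nonzero remainder: 76s + 760. Dividing through by 76 gives the monic gcd s + 10.
Then lcm(f, g) = f·g / gcd(f, g); expanding and making the result monic gives the answer.

s^4 + 6s^3 - 135s^2 - 500s + 4500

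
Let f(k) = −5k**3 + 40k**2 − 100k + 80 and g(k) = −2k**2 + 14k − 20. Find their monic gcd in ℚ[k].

By polynomial division,
  −5k**3 + 40k**2 − 100k + 80 = ((5/2)k − 5/2)(−2k**2 + 14k − 20) + (−15k + 30)
  −2k**2 + 14k − 20 = ((2/15)k − 2/3)(−15k + 30) + (0)
Last nonzero remainder: −15k + 30. Dividing through by −15 gives the monic gcd k − 2.

k − 2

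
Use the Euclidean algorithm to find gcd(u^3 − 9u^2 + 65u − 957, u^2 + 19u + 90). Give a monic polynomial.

1

Euclidean algorithm in ℚ[u]:
  u^3 − 9u^2 + 65u − 957 = (u − 28)(u^2 + 19u + 90) + (507u + 1563)
  u^2 + 19u + 90 = ((1/507)u + 2690/85683)(507u + 1563) + (1169000/28561)
  507u + 1563 = ((14480427/1169000)u + 44640843/1169000)(1169000/28561) + (0)
The last nonzero remainder is the constant 1169000/28561, so the polynomials are coprime and gcd = 1.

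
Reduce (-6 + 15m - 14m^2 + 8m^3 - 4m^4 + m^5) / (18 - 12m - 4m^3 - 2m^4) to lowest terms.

(-2 + 3m - m^2)/(6 + 2m)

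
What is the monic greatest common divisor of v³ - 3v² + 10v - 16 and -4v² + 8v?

Apply the Euclidean algorithm:
  v³ - 3v² + 10v - 16 = (-(1/4)v + 1/4)(-4v² + 8v) + (8v - 16)
  -4v² + 8v = (-(1/2)v)(8v - 16) + (0)
Last nonzero remainder: 8v - 16. Dividing through by 8 gives the monic gcd v - 2.

v - 2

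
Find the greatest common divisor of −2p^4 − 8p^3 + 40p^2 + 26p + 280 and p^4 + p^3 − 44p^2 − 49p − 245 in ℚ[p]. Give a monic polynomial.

p^3 + 8p^2 + 12p + 35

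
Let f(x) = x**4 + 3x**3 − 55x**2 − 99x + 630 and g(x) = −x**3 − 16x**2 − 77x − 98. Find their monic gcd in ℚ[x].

x + 7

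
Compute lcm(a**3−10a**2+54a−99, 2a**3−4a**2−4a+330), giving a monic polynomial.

Repeated division with remainder:
  a**3−10a**2+54a−99 = (1/2)(2a**3−4a**2−4a+330) + (−8a**2+56a−264)
  2a**3−4a**2−4a+330 = (−(1/4)a−5/4)(−8a**2+56a−264) + (0)
Last nonzero remainder: −8a**2+56a−264. Dividing through by −8 gives the monic gcd a**2−7a+33.
Then lcm(f, g) = f·g / gcd(f, g); expanding and making the result monic gives the answer.

a**4−5a**3+4a**2+171a−495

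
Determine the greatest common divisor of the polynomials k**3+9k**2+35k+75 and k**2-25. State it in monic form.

Apply the Euclidean algorithm:
  k**3+9k**2+35k+75 = (k+9)(k**2-25) + (60k+300)
  k**2-25 = ((1/60)k-1/12)(60k+300) + (0)
Last nonzero remainder: 60k+300. Dividing through by 60 gives the monic gcd k+5.

k+5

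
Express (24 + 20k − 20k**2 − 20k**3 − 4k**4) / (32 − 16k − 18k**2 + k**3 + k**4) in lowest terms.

(−12 − 16k − 4k**2)/(−16 + k**2)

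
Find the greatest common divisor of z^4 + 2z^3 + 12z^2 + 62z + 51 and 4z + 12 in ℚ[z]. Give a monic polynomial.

z + 3

By polynomial division,
  z^4 + 2z^3 + 12z^2 + 62z + 51 = ((1/4)z^3 - (1/4)z^2 + (15/4)z + 17/4)(4z + 12) + (0)
Last nonzero remainder: 4z + 12. Dividing through by 4 gives the monic gcd z + 3.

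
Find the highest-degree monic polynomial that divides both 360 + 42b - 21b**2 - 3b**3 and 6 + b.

Repeated division with remainder:
  -3b**3 - 21b**2 + 42b + 360 = (-3b**2 - 3b + 60)(b + 6) + (0)
The last nonzero remainder b + 6 is already monic.

6 + b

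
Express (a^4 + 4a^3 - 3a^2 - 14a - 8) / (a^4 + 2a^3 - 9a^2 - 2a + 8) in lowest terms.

(a + 1)/(a - 1)

By polynomial division,
  a^4 + 4a^3 - 3a^2 - 14a - 8 = (a^4 + 2a^3 - 9a^2 - 2a + 8) + (2a^3 + 6a^2 - 12a - 16)
  a^4 + 2a^3 - 9a^2 - 2a + 8 = ((1/2)a - 1/2)(2a^3 + 6a^2 - 12a - 16) + (0)
Last nonzero remainder: 2a^3 + 6a^2 - 12a - 16. Dividing through by 2 gives the monic gcd a^3 + 3a^2 - 6a - 8.
Cancel a^3 + 3a^2 - 6a - 8 from numerator and denominator to get the reduced form.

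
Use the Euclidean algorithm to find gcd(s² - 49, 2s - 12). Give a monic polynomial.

1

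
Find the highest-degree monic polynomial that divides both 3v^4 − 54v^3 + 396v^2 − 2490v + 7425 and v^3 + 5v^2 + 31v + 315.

Apply the Euclidean algorithm:
  3v^4 − 54v^3 + 396v^2 − 2490v + 7425 = (3v − 69)(v^3 + 5v^2 + 31v + 315) + (648v^2 − 1296v + 29160)
  v^3 + 5v^2 + 31v + 315 = ((1/648)v + 7/648)(648v^2 − 1296v + 29160) + (0)
Last nonzero remainder: 648v^2 − 1296v + 29160. Dividing through by 648 gives the monic gcd v^2 − 2v + 45.

v^2 − 2v + 45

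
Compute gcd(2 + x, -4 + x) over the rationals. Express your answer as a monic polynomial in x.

1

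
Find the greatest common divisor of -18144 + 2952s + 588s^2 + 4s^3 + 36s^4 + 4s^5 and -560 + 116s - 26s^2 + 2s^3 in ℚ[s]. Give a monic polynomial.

Euclidean algorithm in ℚ[s]:
  4s^5 + 36s^4 + 4s^3 + 588s^2 + 2952s - 18144 = (2s^2 + 44s + 458)(2s^3 - 26s^2 + 116s - 560) + (8512s^2 - 25536s + 238336)
  2s^3 - 26s^2 + 116s - 560 = ((1/4256)s - 5/2128)(8512s^2 - 25536s + 238336) + (0)
Last nonzero remainder: 8512s^2 - 25536s + 238336. Dividing through by 8512 gives the monic gcd s^2 - 3s + 28.

28 - 3s + s^2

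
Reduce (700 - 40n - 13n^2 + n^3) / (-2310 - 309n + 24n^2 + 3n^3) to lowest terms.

Euclidean algorithm in ℚ[n]:
  n^3 - 13n^2 - 40n + 700 = (1/3)(3n^3 + 24n^2 - 309n - 2310) + (-21n^2 + 63n + 1470)
  3n^3 + 24n^2 - 309n - 2310 = (-(1/7)n - 11/7)(-21n^2 + 63n + 1470) + (0)
Last nonzero remainder: -21n^2 + 63n + 1470. Dividing through by -21 gives the monic gcd n^2 - 3n - 70.
Cancel n^2 - 3n - 70 from numerator and denominator to get the reduced form.

(-10 + n)/(33 + 3n)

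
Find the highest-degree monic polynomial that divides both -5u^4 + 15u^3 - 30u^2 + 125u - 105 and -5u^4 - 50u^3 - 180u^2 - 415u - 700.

u^2 + u + 7

By polynomial division,
  -5u^4 + 15u^3 - 30u^2 + 125u - 105 = (-5u^4 - 50u^3 - 180u^2 - 415u - 700) + (65u^3 + 150u^2 + 540u + 595)
  -5u^4 - 50u^3 - 180u^2 - 415u - 700 = (-(1/13)u - 100/169)(65u^3 + 150u^2 + 540u + 595) + (-(8400/169)u^2 - (8400/169)u - 58800/169)
  65u^3 + 150u^2 + 540u + 595 = (-(2197/1680)u - 2873/1680)(-(8400/169)u^2 - (8400/169)u - 58800/169) + (0)
Last nonzero remainder: -(8400/169)u^2 - (8400/169)u - 58800/169. Dividing through by -8400/169 gives the monic gcd u^2 + u + 7.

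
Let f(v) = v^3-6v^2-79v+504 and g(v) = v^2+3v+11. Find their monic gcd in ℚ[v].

1

Euclidean algorithm in ℚ[v]:
  v^3-6v^2-79v+504 = (v-9)(v^2+3v+11) + (-63v+603)
  v^2+3v+11 = (-(1/63)v-88/441)(-63v+603) + (6435/49)
  -63v+603 = (-(343/715)v+3283/715)(6435/49) + (0)
The last nonzero remainder is the constant 6435/49, so the polynomials are coprime and gcd = 1.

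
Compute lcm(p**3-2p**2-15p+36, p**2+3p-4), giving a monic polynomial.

p**4-3p**3-13p**2+51p-36

Euclidean algorithm in ℚ[p]:
  p**3-2p**2-15p+36 = (p-5)(p**2+3p-4) + (4p+16)
  p**2+3p-4 = ((1/4)p-1/4)(4p+16) + (0)
Last nonzero remainder: 4p+16. Dividing through by 4 gives the monic gcd p+4.
Then lcm(f, g) = f·g / gcd(f, g); expanding and making the result monic gives the answer.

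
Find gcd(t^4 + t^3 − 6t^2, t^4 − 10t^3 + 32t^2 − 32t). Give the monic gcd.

t^2 − 2t

Repeated division with remainder:
  t^4 + t^3 − 6t^2 = (t^4 − 10t^3 + 32t^2 − 32t) + (11t^3 − 38t^2 + 32t)
  t^4 − 10t^3 + 32t^2 − 32t = ((1/11)t − 72/121)(11t^3 − 38t^2 + 32t) + ((784/121)t^2 − (1568/121)t)
  11t^3 − 38t^2 + 32t = ((1331/784)t − 121/49)((784/121)t^2 − (1568/121)t) + (0)
Last nonzero remainder: (784/121)t^2 − (1568/121)t. Dividing through by 784/121 gives the monic gcd t^2 − 2t.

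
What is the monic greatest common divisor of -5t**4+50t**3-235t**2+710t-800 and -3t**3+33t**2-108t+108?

Euclidean algorithm in ℚ[t]:
  -5t**4+50t**3-235t**2+710t-800 = ((5/3)t+5/3)(-3t**3+33t**2-108t+108) + (-110t**2+710t-980)
  -3t**3+33t**2-108t+108 = ((3/110)t-15/121)(-110t**2+710t-980) + ((816/121)t-1632/121)
  -110t**2+710t-980 = (-(6655/408)t+29645/408)((816/121)t-1632/121) + (0)
Last nonzero remainder: (816/121)t-1632/121. Dividing through by 816/121 gives the monic gcd t-2.

t-2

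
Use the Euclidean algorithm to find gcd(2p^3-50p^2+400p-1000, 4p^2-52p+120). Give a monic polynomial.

Repeated division with remainder:
  2p^3-50p^2+400p-1000 = ((1/2)p-6)(4p^2-52p+120) + (28p-280)
  4p^2-52p+120 = ((1/7)p-3/7)(28p-280) + (0)
Last nonzero remainder: 28p-280. Dividing through by 28 gives the monic gcd p-10.

p-10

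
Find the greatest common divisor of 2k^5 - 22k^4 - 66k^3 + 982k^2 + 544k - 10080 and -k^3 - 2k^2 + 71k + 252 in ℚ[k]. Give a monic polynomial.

Euclidean algorithm in ℚ[k]:
  2k^5 - 22k^4 - 66k^3 + 982k^2 + 544k - 10080 = (-2k^2 + 26k - 128)(-k^3 - 2k^2 + 71k + 252) + (-616k^2 + 3080k + 22176)
  -k^3 - 2k^2 + 71k + 252 = ((1/616)k + 1/88)(-616k^2 + 3080k + 22176) + (0)
Last nonzero remainder: -616k^2 + 3080k + 22176. Dividing through by -616 gives the monic gcd k^2 - 5k - 36.

k^2 - 5k - 36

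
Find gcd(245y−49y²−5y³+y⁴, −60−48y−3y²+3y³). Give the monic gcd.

−5+y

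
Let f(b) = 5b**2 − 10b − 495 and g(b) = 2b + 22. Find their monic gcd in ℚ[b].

1

Euclidean algorithm in ℚ[b]:
  5b**2 − 10b − 495 = ((5/2)b − 65/2)(2b + 22) + (220)
  2b + 22 = ((1/110)b + 1/10)(220) + (0)
The last nonzero remainder is the constant 220, so the polynomials are coprime and gcd = 1.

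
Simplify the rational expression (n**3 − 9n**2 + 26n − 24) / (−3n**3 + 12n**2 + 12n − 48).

(−n + 3)/(3n + 6)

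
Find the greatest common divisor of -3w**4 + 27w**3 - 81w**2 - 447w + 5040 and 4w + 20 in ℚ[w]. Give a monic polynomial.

w + 5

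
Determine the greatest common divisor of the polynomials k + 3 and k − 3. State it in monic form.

By polynomial division,
  k + 3 = (k − 3) + (6)
  k − 3 = ((1/6)k − 1/2)(6) + (0)
The last nonzero remainder is the constant 6, so the polynomials are coprime and gcd = 1.

1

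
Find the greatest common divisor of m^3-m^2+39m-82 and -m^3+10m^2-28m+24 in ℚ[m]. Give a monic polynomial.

Apply the Euclidean algorithm:
  m^3-m^2+39m-82 = (-1)(-m^3+10m^2-28m+24) + (9m^2+11m-58)
  -m^3+10m^2-28m+24 = (-(1/9)m+101/81)(9m^2+11m-58) + (-(3901/81)m+7802/81)
  9m^2+11m-58 = (-(729/3901)m-2349/3901)(-(3901/81)m+7802/81) + (0)
Last nonzero remainder: -(3901/81)m+7802/81. Dividing through by -3901/81 gives the monic gcd m-2.

m-2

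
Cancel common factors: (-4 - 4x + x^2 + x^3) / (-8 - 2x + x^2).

Euclidean algorithm in ℚ[x]:
  x^3 + x^2 - 4x - 4 = (x + 3)(x^2 - 2x - 8) + (10x + 20)
  x^2 - 2x - 8 = ((1/10)x - 2/5)(10x + 20) + (0)
Last nonzero remainder: 10x + 20. Dividing through by 10 gives the monic gcd x + 2.
Cancel x + 2 from numerator and denominator to get the reduced form.

(-2 - x + x^2)/(-4 + x)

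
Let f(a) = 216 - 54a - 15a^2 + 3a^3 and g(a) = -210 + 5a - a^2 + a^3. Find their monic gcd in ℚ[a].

-6 + a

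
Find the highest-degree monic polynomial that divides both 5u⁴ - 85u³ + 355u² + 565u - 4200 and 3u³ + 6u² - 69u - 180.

Repeated division with remainder:
  5u⁴ - 85u³ + 355u² + 565u - 4200 = ((5/3)u - 95/3)(3u³ + 6u² - 69u - 180) + (660u² - 1320u - 9900)
  3u³ + 6u² - 69u - 180 = ((1/220)u + 1/55)(660u² - 1320u - 9900) + (0)
Last nonzero remainder: 660u² - 1320u - 9900. Dividing through by 660 gives the monic gcd u² - 2u - 15.

u² - 2u - 15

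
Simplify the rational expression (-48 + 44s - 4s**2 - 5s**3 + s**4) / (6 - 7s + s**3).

Repeated division with remainder:
  s**4 - 5s**3 - 4s**2 + 44s - 48 = (s - 5)(s**3 - 7s + 6) + (3s**2 + 3s - 18)
  s**3 - 7s + 6 = ((1/3)s - 1/3)(3s**2 + 3s - 18) + (0)
Last nonzero remainder: 3s**2 + 3s - 18. Dividing through by 3 gives the monic gcd s**2 + s - 6.
Cancel s**2 + s - 6 from numerator and denominator to get the reduced form.

(8 - 6s + s**2)/(-1 + s)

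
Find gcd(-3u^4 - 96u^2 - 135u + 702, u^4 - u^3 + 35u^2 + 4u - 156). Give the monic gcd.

Apply the Euclidean algorithm:
  -3u^4 - 96u^2 - 135u + 702 = (-3)(u^4 - u^3 + 35u^2 + 4u - 156) + (-3u^3 + 9u^2 - 123u + 234)
  u^4 - u^3 + 35u^2 + 4u - 156 = (-(1/3)u - 2/3)(-3u^3 + 9u^2 - 123u + 234) + (0)
Last nonzero remainder: -3u^3 + 9u^2 - 123u + 234. Dividing through by -3 gives the monic gcd u^3 - 3u^2 + 41u - 78.

u^3 - 3u^2 + 41u - 78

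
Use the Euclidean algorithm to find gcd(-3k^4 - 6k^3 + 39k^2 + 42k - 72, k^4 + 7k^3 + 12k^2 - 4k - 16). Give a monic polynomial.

k^3 + 5k^2 + 2k - 8

Repeated division with remainder:
  -3k^4 - 6k^3 + 39k^2 + 42k - 72 = (-3)(k^4 + 7k^3 + 12k^2 - 4k - 16) + (15k^3 + 75k^2 + 30k - 120)
  k^4 + 7k^3 + 12k^2 - 4k - 16 = ((1/15)k + 2/15)(15k^3 + 75k^2 + 30k - 120) + (0)
Last nonzero remainder: 15k^3 + 75k^2 + 30k - 120. Dividing through by 15 gives the monic gcd k^3 + 5k^2 + 2k - 8.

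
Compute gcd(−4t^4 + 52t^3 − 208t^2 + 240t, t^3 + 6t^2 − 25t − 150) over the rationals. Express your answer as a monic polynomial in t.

t − 5

Euclidean algorithm in ℚ[t]:
  −4t^4 + 52t^3 − 208t^2 + 240t = (−4t + 76)(t^3 + 6t^2 − 25t − 150) + (−764t^2 + 1540t + 11400)
  t^3 + 6t^2 − 25t − 150 = (−(1/764)t − 1531/145924)(−764t^2 + 1540t + 11400) + ((221760/36481)t − 1108800/36481)
  −764t^2 + 1540t + 11400 = (−(6967871/55440)t − 693139/1848)((221760/36481)t − 1108800/36481) + (0)
Last nonzero remainder: (221760/36481)t − 1108800/36481. Dividing through by 221760/36481 gives the monic gcd t − 5.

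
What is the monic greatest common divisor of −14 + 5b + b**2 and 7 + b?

7 + b

Apply the Euclidean algorithm:
  b**2 + 5b − 14 = (b − 2)(b + 7) + (0)
The last nonzero remainder b + 7 is already monic.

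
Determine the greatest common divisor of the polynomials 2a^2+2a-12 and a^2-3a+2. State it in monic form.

a-2

By polynomial division,
  2a^2+2a-12 = (2)(a^2-3a+2) + (8a-16)
  a^2-3a+2 = ((1/8)a-1/8)(8a-16) + (0)
Last nonzero remainder: 8a-16. Dividing through by 8 gives the monic gcd a-2.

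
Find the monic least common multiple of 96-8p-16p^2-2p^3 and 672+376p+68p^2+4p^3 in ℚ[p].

-336-20p+60p^2+15p^3+p^4

Repeated division with remainder:
  -2p^3-16p^2-8p+96 = (-1/2)(4p^3+68p^2+376p+672) + (18p^2+180p+432)
  4p^3+68p^2+376p+672 = ((2/9)p+14/9)(18p^2+180p+432) + (0)
Last nonzero remainder: 18p^2+180p+432. Dividing through by 18 gives the monic gcd p^2+10p+24.
Then lcm(f, g) = f·g / gcd(f, g); expanding and making the result monic gives the answer.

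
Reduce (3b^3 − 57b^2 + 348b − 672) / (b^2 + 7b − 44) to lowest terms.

Repeated division with remainder:
  3b^3 − 57b^2 + 348b − 672 = (3b − 78)(b^2 + 7b − 44) + (1026b − 4104)
  b^2 + 7b − 44 = ((1/1026)b + 11/1026)(1026b − 4104) + (0)
Last nonzero remainder: 1026b − 4104. Dividing through by 1026 gives the monic gcd b − 4.
Cancel b − 4 from numerator and denominator to get the reduced form.

(3b^2 − 45b + 168)/(b + 11)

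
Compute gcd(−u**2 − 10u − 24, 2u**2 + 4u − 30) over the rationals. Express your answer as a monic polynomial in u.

1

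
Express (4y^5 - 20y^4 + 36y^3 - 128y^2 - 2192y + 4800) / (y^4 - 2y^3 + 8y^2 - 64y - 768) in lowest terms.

Apply the Euclidean algorithm:
  4y^5 - 20y^4 + 36y^3 - 128y^2 - 2192y + 4800 = (4y - 12)(y^4 - 2y^3 + 8y^2 - 64y - 768) + (-20y^3 + 224y^2 + 112y - 4416)
  y^4 - 2y^3 + 8y^2 - 64y - 768 = (-(1/20)y - 23/50)(-20y^3 + 224y^2 + 112y - 4416) + ((2916/25)y^2 - (5832/25)y - 69984/25)
  -20y^3 + 224y^2 + 112y - 4416 = (-(125/729)y + 1150/729)((2916/25)y^2 - (5832/25)y - 69984/25) + (0)
Last nonzero remainder: (2916/25)y^2 - (5832/25)y - 69984/25. Dividing through by 2916/25 gives the monic gcd y^2 - 2y - 24.
Cancel y^2 - 2y - 24 from numerator and denominator to get the reduced form.

(4y^3 - 12y^2 + 108y - 200)/(y^2 + 32)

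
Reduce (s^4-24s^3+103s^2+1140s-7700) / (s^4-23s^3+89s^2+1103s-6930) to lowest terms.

Euclidean algorithm in ℚ[s]:
  s^4-24s^3+103s^2+1140s-7700 = (s^4-23s^3+89s^2+1103s-6930) + (-s^3+14s^2+37s-770)
  s^4-23s^3+89s^2+1103s-6930 = (-s+9)(-s^3+14s^2+37s-770) + (0)
Last nonzero remainder: -s^3+14s^2+37s-770. Dividing through by -1 gives the monic gcd s^3-14s^2-37s+770.
Cancel s^3-14s^2-37s+770 from numerator and denominator to get the reduced form.

(s-10)/(s-9)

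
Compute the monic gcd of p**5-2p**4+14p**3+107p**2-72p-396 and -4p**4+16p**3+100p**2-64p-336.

Repeated division with remainder:
  p**5-2p**4+14p**3+107p**2-72p-396 = (-(1/4)p-1/2)(-4p**4+16p**3+100p**2-64p-336) + (47p**3+141p**2-188p-564)
  -4p**4+16p**3+100p**2-64p-336 = (-(4/47)p+28/47)(47p**3+141p**2-188p-564) + (0)
Last nonzero remainder: 47p**3+141p**2-188p-564. Dividing through by 47 gives the monic gcd p**3+3p**2-4p-12.

p**3+3p**2-4p-12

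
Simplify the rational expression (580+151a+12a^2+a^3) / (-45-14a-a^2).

(-116-7a-a^2)/(9+a)

Apply the Euclidean algorithm:
  a^3+12a^2+151a+580 = (-a+2)(-a^2-14a-45) + (134a+670)
  -a^2-14a-45 = (-(1/134)a-9/134)(134a+670) + (0)
Last nonzero remainder: 134a+670. Dividing through by 134 gives the monic gcd a+5.
Cancel a+5 from numerator and denominator to get the reduced form.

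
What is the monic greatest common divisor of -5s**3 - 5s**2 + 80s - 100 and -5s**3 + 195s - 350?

Apply the Euclidean algorithm:
  -5s**3 - 5s**2 + 80s - 100 = (-5s**3 + 195s - 350) + (-5s**2 - 115s + 250)
  -5s**3 + 195s - 350 = (s - 23)(-5s**2 - 115s + 250) + (-2700s + 5400)
  -5s**2 - 115s + 250 = ((1/540)s + 5/108)(-2700s + 5400) + (0)
Last nonzero remainder: -2700s + 5400. Dividing through by -2700 gives the monic gcd s - 2.

s - 2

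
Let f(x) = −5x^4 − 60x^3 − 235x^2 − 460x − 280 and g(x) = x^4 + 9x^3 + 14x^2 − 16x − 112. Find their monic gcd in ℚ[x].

x^3 + 11x^2 + 36x + 56

By polynomial division,
  −5x^4 − 60x^3 − 235x^2 − 460x − 280 = (−5)(x^4 + 9x^3 + 14x^2 − 16x − 112) + (−15x^3 − 165x^2 − 540x − 840)
  x^4 + 9x^3 + 14x^2 − 16x − 112 = (−(1/15)x + 2/15)(−15x^3 − 165x^2 − 540x − 840) + (0)
Last nonzero remainder: −15x^3 − 165x^2 − 540x − 840. Dividing through by −15 gives the monic gcd x^3 + 11x^2 + 36x + 56.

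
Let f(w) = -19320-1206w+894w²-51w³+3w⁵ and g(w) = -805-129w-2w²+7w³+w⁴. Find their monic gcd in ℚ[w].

Apply the Euclidean algorithm:
  3w⁵-51w³+894w²-1206w-19320 = (3w-21)(w⁴+7w³-2w²-129w-805) + (102w³+1239w²-1500w-36225)
  w⁴+7w³-2w²-129w-805 = ((1/102)w-175/3468)(102w³+1239w²-1500w-36225) + ((86963/1156)w²+(86963/578)w-3043705/1156)
  102w³+1239w²-1500w-36225 = ((117912/86963)w+52020/3781)((86963/1156)w²+(86963/578)w-3043705/1156) + (0)
Last nonzero remainder: (86963/1156)w²+(86963/578)w-3043705/1156. Dividing through by 86963/1156 gives the monic gcd w²+2w-35.

-35+2w+w²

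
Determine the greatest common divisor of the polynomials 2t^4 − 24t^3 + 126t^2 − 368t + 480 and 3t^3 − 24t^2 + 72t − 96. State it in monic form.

t − 4

Repeated division with remainder:
  2t^4 − 24t^3 + 126t^2 − 368t + 480 = ((2/3)t − 8/3)(3t^3 − 24t^2 + 72t − 96) + (14t^2 − 112t + 224)
  3t^3 − 24t^2 + 72t − 96 = ((3/14)t)(14t^2 − 112t + 224) + (24t − 96)
  14t^2 − 112t + 224 = ((7/12)t − 7/3)(24t − 96) + (0)
Last nonzero remainder: 24t − 96. Dividing through by 24 gives the monic gcd t − 4.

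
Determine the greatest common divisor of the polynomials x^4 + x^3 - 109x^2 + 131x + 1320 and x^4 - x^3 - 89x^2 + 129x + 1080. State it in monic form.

Repeated division with remainder:
  x^4 + x^3 - 109x^2 + 131x + 1320 = (x^4 - x^3 - 89x^2 + 129x + 1080) + (2x^3 - 20x^2 + 2x + 240)
  x^4 - x^3 - 89x^2 + 129x + 1080 = ((1/2)x + 9/2)(2x^3 - 20x^2 + 2x + 240) + (0)
Last nonzero remainder: 2x^3 - 20x^2 + 2x + 240. Dividing through by 2 gives the monic gcd x^3 - 10x^2 + x + 120.

x^3 - 10x^2 + x + 120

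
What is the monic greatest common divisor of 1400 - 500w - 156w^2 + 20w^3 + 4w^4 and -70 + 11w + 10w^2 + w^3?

-70 + 11w + 10w^2 + w^3

Euclidean algorithm in ℚ[w]:
  4w^4 + 20w^3 - 156w^2 - 500w + 1400 = (4w - 20)(w^3 + 10w^2 + 11w - 70) + (0)
The last nonzero remainder w^3 + 10w^2 + 11w - 70 is already monic.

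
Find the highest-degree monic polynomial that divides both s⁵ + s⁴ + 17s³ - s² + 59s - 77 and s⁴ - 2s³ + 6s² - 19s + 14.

s³ + 6s - 7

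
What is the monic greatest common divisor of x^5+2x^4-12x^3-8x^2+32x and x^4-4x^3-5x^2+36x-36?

x^2-4x+4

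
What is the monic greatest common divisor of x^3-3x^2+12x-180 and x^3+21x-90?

x^2+3x+30

Apply the Euclidean algorithm:
  x^3-3x^2+12x-180 = (x^3+21x-90) + (-3x^2-9x-90)
  x^3+21x-90 = (-(1/3)x+1)(-3x^2-9x-90) + (0)
Last nonzero remainder: -3x^2-9x-90. Dividing through by -3 gives the monic gcd x^2+3x+30.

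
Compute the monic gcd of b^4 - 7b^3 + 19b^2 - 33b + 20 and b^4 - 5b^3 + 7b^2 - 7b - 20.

b^3 - 6b^2 + 13b - 20

Euclidean algorithm in ℚ[b]:
  b^4 - 7b^3 + 19b^2 - 33b + 20 = (b^4 - 5b^3 + 7b^2 - 7b - 20) + (-2b^3 + 12b^2 - 26b + 40)
  b^4 - 5b^3 + 7b^2 - 7b - 20 = (-(1/2)b - 1/2)(-2b^3 + 12b^2 - 26b + 40) + (0)
Last nonzero remainder: -2b^3 + 12b^2 - 26b + 40. Dividing through by -2 gives the monic gcd b^3 - 6b^2 + 13b - 20.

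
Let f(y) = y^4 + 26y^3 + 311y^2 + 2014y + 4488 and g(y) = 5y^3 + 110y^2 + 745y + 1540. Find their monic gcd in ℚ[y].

y^2 + 15y + 44

Euclidean algorithm in ℚ[y]:
  y^4 + 26y^3 + 311y^2 + 2014y + 4488 = ((1/5)y + 4/5)(5y^3 + 110y^2 + 745y + 1540) + (74y^2 + 1110y + 3256)
  5y^3 + 110y^2 + 745y + 1540 = ((5/74)y + 35/74)(74y^2 + 1110y + 3256) + (0)
Last nonzero remainder: 74y^2 + 1110y + 3256. Dividing through by 74 gives the monic gcd y^2 + 15y + 44.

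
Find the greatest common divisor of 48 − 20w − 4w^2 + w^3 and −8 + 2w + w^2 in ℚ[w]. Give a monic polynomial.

−8 + 2w + w^2

By polynomial division,
  w^3 − 4w^2 − 20w + 48 = (w − 6)(w^2 + 2w − 8) + (0)
The last nonzero remainder w^2 + 2w − 8 is already monic.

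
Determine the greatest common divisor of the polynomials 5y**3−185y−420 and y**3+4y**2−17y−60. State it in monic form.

y+3

By polynomial division,
  5y**3−185y−420 = (5)(y**3+4y**2−17y−60) + (−20y**2−100y−120)
  y**3+4y**2−17y−60 = (−(1/20)y+1/20)(−20y**2−100y−120) + (−18y−54)
  −20y**2−100y−120 = ((10/9)y+20/9)(−18y−54) + (0)
Last nonzero remainder: −18y−54. Dividing through by −18 gives the monic gcd y+3.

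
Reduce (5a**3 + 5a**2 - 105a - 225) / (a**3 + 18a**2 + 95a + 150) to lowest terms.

Apply the Euclidean algorithm:
  5a**3 + 5a**2 - 105a - 225 = (5)(a**3 + 18a**2 + 95a + 150) + (-85a**2 - 580a - 975)
  a**3 + 18a**2 + 95a + 150 = (-(1/85)a - 38/289)(-85a**2 - 580a - 975) + ((2100/289)a + 6300/289)
  -85a**2 - 580a - 975 = (-(4913/420)a - 3757/84)((2100/289)a + 6300/289) + (0)
Last nonzero remainder: (2100/289)a + 6300/289. Dividing through by 2100/289 gives the monic gcd a + 3.
Cancel a + 3 from numerator and denominator to get the reduced form.

(5a**2 - 10a - 75)/(a**2 + 15a + 50)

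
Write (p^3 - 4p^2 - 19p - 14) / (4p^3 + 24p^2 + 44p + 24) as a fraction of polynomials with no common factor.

(p - 7)/(4p + 12)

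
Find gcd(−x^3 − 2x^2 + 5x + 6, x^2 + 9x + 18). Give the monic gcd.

x + 3

By polynomial division,
  −x^3 − 2x^2 + 5x + 6 = (−x + 7)(x^2 + 9x + 18) + (−40x − 120)
  x^2 + 9x + 18 = (−(1/40)x − 3/20)(−40x − 120) + (0)
Last nonzero remainder: −40x − 120. Dividing through by −40 gives the monic gcd x + 3.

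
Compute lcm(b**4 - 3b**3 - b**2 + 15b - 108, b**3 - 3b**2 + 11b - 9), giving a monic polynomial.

Repeated division with remainder:
  b**4 - 3b**3 - b**2 + 15b - 108 = (b)(b**3 - 3b**2 + 11b - 9) + (-12b**2 + 24b - 108)
  b**3 - 3b**2 + 11b - 9 = (-(1/12)b + 1/12)(-12b**2 + 24b - 108) + (0)
Last nonzero remainder: -12b**2 + 24b - 108. Dividing through by -12 gives the monic gcd b**2 - 2b + 9.
Then lcm(f, g) = f·g / gcd(f, g); expanding and making the result monic gives the answer.

b**5 - 4b**4 + 2b**3 + 16b**2 - 123b + 108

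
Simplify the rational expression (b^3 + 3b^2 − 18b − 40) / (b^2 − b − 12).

(b^2 + 7b + 10)/(b + 3)

Apply the Euclidean algorithm:
  b^3 + 3b^2 − 18b − 40 = (b + 4)(b^2 − b − 12) + (−2b + 8)
  b^2 − b − 12 = (−(1/2)b − 3/2)(−2b + 8) + (0)
Last nonzero remainder: −2b + 8. Dividing through by −2 gives the monic gcd b − 4.
Cancel b − 4 from numerator and denominator to get the reduced form.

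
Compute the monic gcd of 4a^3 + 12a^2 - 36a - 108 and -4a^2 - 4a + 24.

Euclidean algorithm in ℚ[a]:
  4a^3 + 12a^2 - 36a - 108 = (-a - 2)(-4a^2 - 4a + 24) + (-20a - 60)
  -4a^2 - 4a + 24 = ((1/5)a - 2/5)(-20a - 60) + (0)
Last nonzero remainder: -20a - 60. Dividing through by -20 gives the monic gcd a + 3.

a + 3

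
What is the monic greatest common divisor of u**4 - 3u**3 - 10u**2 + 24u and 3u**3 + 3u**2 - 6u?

Repeated division with remainder:
  u**4 - 3u**3 - 10u**2 + 24u = ((1/3)u - 4/3)(3u**3 + 3u**2 - 6u) + (-4u**2 + 16u)
  3u**3 + 3u**2 - 6u = (-(3/4)u - 15/4)(-4u**2 + 16u) + (54u)
  -4u**2 + 16u = (-(2/27)u + 8/27)(54u) + (0)
Last nonzero remainder: 54u. Dividing through by 54 gives the monic gcd u.

u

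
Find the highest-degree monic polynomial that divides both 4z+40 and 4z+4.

Apply the Euclidean algorithm:
  4z+40 = (4z+4) + (36)
  4z+4 = ((1/9)z+1/9)(36) + (0)
The last nonzero remainder is the constant 36, so the polynomials are coprime and gcd = 1.

1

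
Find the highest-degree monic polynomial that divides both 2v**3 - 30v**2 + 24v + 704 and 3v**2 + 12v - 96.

1

By polynomial division,
  2v**3 - 30v**2 + 24v + 704 = ((2/3)v - 38/3)(3v**2 + 12v - 96) + (240v - 512)
  3v**2 + 12v - 96 = ((1/80)v + 23/300)(240v - 512) + (-4256/75)
  240v - 512 = (-(1125/266)v + 1200/133)(-4256/75) + (0)
The last nonzero remainder is the constant -4256/75, so the polynomials are coprime and gcd = 1.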